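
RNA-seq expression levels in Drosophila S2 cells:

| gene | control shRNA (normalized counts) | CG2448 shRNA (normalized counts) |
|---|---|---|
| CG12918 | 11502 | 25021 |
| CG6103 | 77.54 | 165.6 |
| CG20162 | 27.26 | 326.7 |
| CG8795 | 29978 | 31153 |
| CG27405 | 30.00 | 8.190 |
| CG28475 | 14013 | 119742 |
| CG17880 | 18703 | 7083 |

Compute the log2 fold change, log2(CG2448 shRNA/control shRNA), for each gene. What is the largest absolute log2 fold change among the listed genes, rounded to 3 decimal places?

3.583

log2(25021/11502) = 1.121  (CG12918)
log2(165.6/77.54) = 1.095  (CG6103)
log2(326.7/27.26) = 3.583  (CG20162)
log2(31153/29978) = 0.055  (CG8795)
log2(8.190/30.00) = -1.873  (CG27405)
log2(119742/14013) = 3.095  (CG28475)
log2(7083/18703) = -1.401  (CG17880)
The largest magnitude belongs to CG20162.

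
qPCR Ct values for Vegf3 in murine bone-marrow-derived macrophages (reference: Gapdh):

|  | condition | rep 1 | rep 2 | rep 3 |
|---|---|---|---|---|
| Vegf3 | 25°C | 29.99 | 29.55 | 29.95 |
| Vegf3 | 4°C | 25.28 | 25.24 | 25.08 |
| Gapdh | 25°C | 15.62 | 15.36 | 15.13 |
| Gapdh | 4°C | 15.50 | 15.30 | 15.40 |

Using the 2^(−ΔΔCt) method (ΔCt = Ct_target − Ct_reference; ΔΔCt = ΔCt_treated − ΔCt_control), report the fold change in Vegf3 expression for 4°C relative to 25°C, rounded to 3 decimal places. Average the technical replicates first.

Mean Ct: Vegf3 25°C 29.830; Vegf3 4°C 25.200; Gapdh 25°C 15.370; Gapdh 4°C 15.400
ΔCt(25°C) = 29.830 − 15.370 = 14.460
ΔCt(4°C) = 25.200 − 15.400 = 9.800
ΔΔCt = 9.800 − 14.460 = -4.660
Fold change = 2^(−(-4.660)) = 2^4.660 = 25.2813

25.281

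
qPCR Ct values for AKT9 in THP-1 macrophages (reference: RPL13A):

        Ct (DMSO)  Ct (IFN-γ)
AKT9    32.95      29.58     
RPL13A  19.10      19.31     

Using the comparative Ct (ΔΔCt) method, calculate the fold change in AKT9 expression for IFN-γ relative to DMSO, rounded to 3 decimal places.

11.959

ΔCt(DMSO) = 32.950 − 19.100 = 13.850
ΔCt(IFN-γ) = 29.580 − 19.310 = 10.270
ΔΔCt = 10.270 − 13.850 = -3.580
Fold change = 2^(−(-3.580)) = 2^3.580 = 11.9588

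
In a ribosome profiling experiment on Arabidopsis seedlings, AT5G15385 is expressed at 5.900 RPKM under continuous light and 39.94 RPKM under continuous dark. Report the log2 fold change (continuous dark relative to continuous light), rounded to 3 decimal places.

Fold change = 39.94 / 5.900 = 6.7695
log2(6.7695) = 2.7590

2.759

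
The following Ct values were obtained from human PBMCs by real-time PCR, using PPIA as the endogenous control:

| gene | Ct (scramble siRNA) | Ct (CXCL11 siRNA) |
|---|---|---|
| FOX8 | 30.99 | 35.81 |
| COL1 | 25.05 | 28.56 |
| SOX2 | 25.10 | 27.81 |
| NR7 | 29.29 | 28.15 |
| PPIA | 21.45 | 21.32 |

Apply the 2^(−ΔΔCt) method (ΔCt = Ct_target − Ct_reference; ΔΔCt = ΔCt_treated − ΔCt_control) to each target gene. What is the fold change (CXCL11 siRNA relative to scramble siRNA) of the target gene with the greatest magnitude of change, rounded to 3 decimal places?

FOX8: ΔΔCt = (35.81−21.32) − (30.99−21.45) = 14.49 − 9.54 = 4.95; fold change = 2^-4.95 = 0.032
COL1: ΔΔCt = (28.56−21.32) − (25.05−21.45) = 7.24 − 3.60 = 3.64; fold change = 2^-3.64 = 0.080
SOX2: ΔΔCt = (27.81−21.32) − (25.10−21.45) = 6.49 − 3.65 = 2.84; fold change = 2^-2.84 = 0.140
NR7: ΔΔCt = (28.15−21.32) − (29.29−21.45) = 6.83 − 7.84 = -1.01; fold change = 2^1.01 = 2.014
FOX8 has the largest |ΔΔCt| = 4.95.

0.032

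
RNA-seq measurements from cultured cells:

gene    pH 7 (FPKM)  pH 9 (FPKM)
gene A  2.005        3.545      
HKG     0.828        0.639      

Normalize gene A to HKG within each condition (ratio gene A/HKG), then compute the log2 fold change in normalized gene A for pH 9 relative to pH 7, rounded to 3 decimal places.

1.196

gene A/HKG (pH 7) = 2.005 / 0.828 = 2.4215
gene A/HKG (pH 9) = 3.545 / 0.639 = 5.5477
Fold change = 5.5477 / 2.4215 = 2.2910
log2(2.2910) = 1.1960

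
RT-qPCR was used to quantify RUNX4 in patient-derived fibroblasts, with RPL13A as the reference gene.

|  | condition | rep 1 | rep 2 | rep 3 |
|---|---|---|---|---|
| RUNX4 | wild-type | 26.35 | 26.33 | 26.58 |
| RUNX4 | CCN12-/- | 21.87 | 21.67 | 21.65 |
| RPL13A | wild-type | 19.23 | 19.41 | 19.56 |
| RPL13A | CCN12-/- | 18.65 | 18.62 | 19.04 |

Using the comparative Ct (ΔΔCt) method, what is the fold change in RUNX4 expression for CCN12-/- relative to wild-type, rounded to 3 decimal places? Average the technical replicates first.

16.679

Mean Ct: RUNX4 wild-type 26.420; RUNX4 CCN12-/- 21.730; RPL13A wild-type 19.400; RPL13A CCN12-/- 18.770
ΔCt(wild-type) = 26.420 − 19.400 = 7.020
ΔCt(CCN12-/-) = 21.730 − 18.770 = 2.960
ΔΔCt = 2.960 − 7.020 = -4.060
Fold change = 2^(−(-4.060)) = 2^4.060 = 16.6795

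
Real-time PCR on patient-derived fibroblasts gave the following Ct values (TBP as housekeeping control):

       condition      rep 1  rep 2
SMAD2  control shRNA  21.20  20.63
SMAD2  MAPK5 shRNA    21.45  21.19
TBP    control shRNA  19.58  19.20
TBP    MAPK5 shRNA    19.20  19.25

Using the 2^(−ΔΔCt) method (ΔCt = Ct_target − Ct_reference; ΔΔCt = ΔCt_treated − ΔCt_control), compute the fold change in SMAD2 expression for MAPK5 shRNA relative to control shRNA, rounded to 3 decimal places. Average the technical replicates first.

Mean Ct: SMAD2 control shRNA 20.915; SMAD2 MAPK5 shRNA 21.320; TBP control shRNA 19.390; TBP MAPK5 shRNA 19.225
ΔCt(control shRNA) = 20.915 − 19.390 = 1.525
ΔCt(MAPK5 shRNA) = 21.320 − 19.225 = 2.095
ΔΔCt = 2.095 − 1.525 = 0.570
Fold change = 2^(−0.570) = 0.6736

0.674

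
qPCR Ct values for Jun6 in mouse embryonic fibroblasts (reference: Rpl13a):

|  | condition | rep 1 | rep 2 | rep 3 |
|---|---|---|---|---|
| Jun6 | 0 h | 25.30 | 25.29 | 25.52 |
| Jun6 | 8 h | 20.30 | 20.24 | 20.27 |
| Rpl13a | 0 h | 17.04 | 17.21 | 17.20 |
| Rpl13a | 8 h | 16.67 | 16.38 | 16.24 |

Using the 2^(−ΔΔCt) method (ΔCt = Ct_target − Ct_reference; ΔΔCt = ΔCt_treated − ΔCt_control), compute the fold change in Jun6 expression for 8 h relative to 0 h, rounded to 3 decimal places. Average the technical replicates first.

20.821

Mean Ct: Jun6 0 h 25.370; Jun6 8 h 20.270; Rpl13a 0 h 17.150; Rpl13a 8 h 16.430
ΔCt(0 h) = 25.370 − 17.150 = 8.220
ΔCt(8 h) = 20.270 − 16.430 = 3.840
ΔΔCt = 3.840 − 8.220 = -4.380
Fold change = 2^(−(-4.380)) = 2^4.380 = 20.8215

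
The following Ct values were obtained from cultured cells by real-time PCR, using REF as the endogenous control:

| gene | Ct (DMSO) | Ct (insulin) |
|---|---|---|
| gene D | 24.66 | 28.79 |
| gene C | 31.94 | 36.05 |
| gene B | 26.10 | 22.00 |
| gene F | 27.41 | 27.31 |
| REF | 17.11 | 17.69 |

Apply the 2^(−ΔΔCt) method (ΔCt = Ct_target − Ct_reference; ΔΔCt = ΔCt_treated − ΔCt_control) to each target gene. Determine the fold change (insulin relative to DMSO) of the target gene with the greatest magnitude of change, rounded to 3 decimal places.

25.634

gene D: ΔΔCt = (28.79−17.69) − (24.66−17.11) = 11.10 − 7.55 = 3.55; fold change = 2^-3.55 = 0.085
gene C: ΔΔCt = (36.05−17.69) − (31.94−17.11) = 18.36 − 14.83 = 3.53; fold change = 2^-3.53 = 0.087
gene B: ΔΔCt = (22.00−17.69) − (26.10−17.11) = 4.31 − 8.99 = -4.68; fold change = 2^4.68 = 25.634
gene F: ΔΔCt = (27.31−17.69) − (27.41−17.11) = 9.62 − 10.30 = -0.68; fold change = 2^0.68 = 1.602
gene B has the largest |ΔΔCt| = 4.68.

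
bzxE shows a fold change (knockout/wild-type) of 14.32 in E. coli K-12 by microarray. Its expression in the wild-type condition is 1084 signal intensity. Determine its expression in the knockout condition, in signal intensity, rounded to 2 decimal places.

knockout expression = 1084 × 14.32 = 15522.88

15522.88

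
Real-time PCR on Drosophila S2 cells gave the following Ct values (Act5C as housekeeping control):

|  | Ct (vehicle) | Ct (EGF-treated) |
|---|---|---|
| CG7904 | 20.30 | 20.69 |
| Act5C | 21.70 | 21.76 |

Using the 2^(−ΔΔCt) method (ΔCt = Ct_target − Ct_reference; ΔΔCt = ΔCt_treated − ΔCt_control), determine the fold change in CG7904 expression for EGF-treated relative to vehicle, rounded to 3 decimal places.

ΔCt(vehicle) = 20.300 − 21.700 = -1.400
ΔCt(EGF-treated) = 20.690 − 21.760 = -1.070
ΔΔCt = -1.070 − (-1.400) = 0.330
Fold change = 2^(−0.330) = 0.7955

0.796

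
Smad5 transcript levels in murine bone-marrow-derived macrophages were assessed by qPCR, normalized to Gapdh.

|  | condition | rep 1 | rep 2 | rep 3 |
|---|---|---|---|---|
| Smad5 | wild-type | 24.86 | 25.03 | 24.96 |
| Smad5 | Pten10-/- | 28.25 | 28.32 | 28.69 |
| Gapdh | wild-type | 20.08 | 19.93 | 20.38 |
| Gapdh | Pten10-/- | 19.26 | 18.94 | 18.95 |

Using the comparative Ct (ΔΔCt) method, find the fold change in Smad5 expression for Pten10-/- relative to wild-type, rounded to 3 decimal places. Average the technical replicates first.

Mean Ct: Smad5 wild-type 24.950; Smad5 Pten10-/- 28.420; Gapdh wild-type 20.130; Gapdh Pten10-/- 19.050
ΔCt(wild-type) = 24.950 − 20.130 = 4.820
ΔCt(Pten10-/-) = 28.420 − 19.050 = 9.370
ΔΔCt = 9.370 − 4.820 = 4.550
Fold change = 2^(−4.550) = 0.0427

0.043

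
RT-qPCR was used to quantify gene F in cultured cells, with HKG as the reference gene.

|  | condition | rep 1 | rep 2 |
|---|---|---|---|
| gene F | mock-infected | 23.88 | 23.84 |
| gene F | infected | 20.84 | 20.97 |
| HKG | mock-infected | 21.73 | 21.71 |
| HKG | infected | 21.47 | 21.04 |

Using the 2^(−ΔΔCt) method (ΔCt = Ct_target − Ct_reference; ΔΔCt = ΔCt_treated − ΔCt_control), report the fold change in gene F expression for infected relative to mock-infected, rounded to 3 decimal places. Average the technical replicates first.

Mean Ct: gene F mock-infected 23.860; gene F infected 20.905; HKG mock-infected 21.720; HKG infected 21.255
ΔCt(mock-infected) = 23.860 − 21.720 = 2.140
ΔCt(infected) = 20.905 − 21.255 = -0.350
ΔΔCt = -0.350 − 2.140 = -2.490
Fold change = 2^(−(-2.490)) = 2^2.490 = 5.6178

5.618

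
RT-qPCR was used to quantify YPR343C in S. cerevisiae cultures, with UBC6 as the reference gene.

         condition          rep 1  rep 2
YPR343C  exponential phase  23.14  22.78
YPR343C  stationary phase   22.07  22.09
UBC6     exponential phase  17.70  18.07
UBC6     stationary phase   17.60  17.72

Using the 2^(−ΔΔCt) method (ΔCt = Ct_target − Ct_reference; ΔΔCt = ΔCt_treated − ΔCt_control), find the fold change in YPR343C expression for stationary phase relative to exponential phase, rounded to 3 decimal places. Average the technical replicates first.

Mean Ct: YPR343C exponential phase 22.960; YPR343C stationary phase 22.080; UBC6 exponential phase 17.885; UBC6 stationary phase 17.660
ΔCt(exponential phase) = 22.960 − 17.885 = 5.075
ΔCt(stationary phase) = 22.080 − 17.660 = 4.420
ΔΔCt = 4.420 − 5.075 = -0.655
Fold change = 2^(−(-0.655)) = 2^0.655 = 1.5746

1.575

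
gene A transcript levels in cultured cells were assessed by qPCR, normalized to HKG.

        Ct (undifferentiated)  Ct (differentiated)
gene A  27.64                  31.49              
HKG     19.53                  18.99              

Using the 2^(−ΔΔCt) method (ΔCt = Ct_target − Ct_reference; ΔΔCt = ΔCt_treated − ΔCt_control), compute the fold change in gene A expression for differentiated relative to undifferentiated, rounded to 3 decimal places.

ΔCt(undifferentiated) = 27.640 − 19.530 = 8.110
ΔCt(differentiated) = 31.490 − 18.990 = 12.500
ΔΔCt = 12.500 − 8.110 = 4.390
Fold change = 2^(−4.390) = 0.0477

0.048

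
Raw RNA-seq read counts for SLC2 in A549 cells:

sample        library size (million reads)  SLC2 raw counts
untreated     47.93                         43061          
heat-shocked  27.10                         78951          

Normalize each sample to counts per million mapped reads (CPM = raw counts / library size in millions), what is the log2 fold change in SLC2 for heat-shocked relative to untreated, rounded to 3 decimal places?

CPM(untreated) = 43061 / 47.93 = 898.4144
CPM(heat-shocked) = 78951 / 27.10 = 2913.3210
Fold change = 2913.3210 / 898.4144 = 3.24274
log2(3.24274) = 1.6972

1.697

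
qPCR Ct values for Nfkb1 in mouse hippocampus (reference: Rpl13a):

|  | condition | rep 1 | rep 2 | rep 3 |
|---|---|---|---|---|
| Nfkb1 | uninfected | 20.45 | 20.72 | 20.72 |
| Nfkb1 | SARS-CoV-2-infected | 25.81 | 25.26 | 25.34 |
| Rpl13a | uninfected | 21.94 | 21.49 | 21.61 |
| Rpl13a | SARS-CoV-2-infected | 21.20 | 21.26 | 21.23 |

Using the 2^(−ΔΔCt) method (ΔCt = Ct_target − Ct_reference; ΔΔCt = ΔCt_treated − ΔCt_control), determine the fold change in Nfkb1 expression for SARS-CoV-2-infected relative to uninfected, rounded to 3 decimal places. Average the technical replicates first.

0.026

Mean Ct: Nfkb1 uninfected 20.630; Nfkb1 SARS-CoV-2-infected 25.470; Rpl13a uninfected 21.680; Rpl13a SARS-CoV-2-infected 21.230
ΔCt(uninfected) = 20.630 − 21.680 = -1.050
ΔCt(SARS-CoV-2-infected) = 25.470 − 21.230 = 4.240
ΔΔCt = 4.240 − (-1.050) = 5.290
Fold change = 2^(−5.290) = 0.0256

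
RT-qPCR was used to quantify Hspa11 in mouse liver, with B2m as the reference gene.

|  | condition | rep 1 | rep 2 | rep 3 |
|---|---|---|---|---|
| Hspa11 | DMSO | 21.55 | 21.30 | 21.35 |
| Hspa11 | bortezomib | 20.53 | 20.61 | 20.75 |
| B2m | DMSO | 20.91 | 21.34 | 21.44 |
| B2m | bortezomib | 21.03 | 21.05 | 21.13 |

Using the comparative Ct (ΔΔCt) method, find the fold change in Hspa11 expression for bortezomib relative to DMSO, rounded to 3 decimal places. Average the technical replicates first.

1.526

Mean Ct: Hspa11 DMSO 21.400; Hspa11 bortezomib 20.630; B2m DMSO 21.230; B2m bortezomib 21.070
ΔCt(DMSO) = 21.400 − 21.230 = 0.170
ΔCt(bortezomib) = 20.630 − 21.070 = -0.440
ΔΔCt = -0.440 − 0.170 = -0.610
Fold change = 2^(−(-0.610)) = 2^0.610 = 1.5263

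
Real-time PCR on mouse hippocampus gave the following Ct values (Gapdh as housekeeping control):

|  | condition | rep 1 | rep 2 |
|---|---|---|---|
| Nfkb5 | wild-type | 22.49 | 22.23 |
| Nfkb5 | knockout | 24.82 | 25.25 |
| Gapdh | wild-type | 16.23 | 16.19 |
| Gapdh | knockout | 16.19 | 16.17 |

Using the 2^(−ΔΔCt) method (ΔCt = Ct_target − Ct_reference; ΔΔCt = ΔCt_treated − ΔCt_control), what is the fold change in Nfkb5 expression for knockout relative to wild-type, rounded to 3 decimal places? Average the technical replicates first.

Mean Ct: Nfkb5 wild-type 22.360; Nfkb5 knockout 25.035; Gapdh wild-type 16.210; Gapdh knockout 16.180
ΔCt(wild-type) = 22.360 − 16.210 = 6.150
ΔCt(knockout) = 25.035 − 16.180 = 8.855
ΔΔCt = 8.855 − 6.150 = 2.705
Fold change = 2^(−2.705) = 0.1534

0.153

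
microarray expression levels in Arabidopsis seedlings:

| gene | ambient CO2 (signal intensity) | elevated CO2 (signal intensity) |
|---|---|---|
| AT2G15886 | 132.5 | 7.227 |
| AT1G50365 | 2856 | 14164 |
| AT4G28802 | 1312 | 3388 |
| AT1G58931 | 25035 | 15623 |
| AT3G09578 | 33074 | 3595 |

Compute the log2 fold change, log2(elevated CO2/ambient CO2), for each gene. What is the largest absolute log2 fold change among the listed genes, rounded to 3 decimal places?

4.196

log2(7.227/132.5) = -4.196  (AT2G15886)
log2(14164/2856) = 2.310  (AT1G50365)
log2(3388/1312) = 1.369  (AT4G28802)
log2(15623/25035) = -0.680  (AT1G58931)
log2(3595/33074) = -3.202  (AT3G09578)
The largest magnitude belongs to AT2G15886.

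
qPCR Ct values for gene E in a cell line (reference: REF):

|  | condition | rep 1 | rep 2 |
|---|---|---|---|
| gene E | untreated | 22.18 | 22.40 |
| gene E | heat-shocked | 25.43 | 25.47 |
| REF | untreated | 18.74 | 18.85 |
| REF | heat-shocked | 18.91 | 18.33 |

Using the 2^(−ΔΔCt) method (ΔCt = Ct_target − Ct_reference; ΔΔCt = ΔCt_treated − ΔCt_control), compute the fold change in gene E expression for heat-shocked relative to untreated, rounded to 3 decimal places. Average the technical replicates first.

0.099

Mean Ct: gene E untreated 22.290; gene E heat-shocked 25.450; REF untreated 18.795; REF heat-shocked 18.620
ΔCt(untreated) = 22.290 − 18.795 = 3.495
ΔCt(heat-shocked) = 25.450 − 18.620 = 6.830
ΔΔCt = 6.830 − 3.495 = 3.335
Fold change = 2^(−3.335) = 0.0991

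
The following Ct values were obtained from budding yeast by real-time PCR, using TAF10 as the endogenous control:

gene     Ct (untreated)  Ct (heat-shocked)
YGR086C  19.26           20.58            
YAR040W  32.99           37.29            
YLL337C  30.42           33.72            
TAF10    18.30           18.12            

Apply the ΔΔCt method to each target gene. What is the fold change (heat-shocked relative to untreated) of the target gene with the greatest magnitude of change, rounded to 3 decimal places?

YGR086C: ΔΔCt = (20.58−18.12) − (19.26−18.30) = 2.46 − 0.96 = 1.50; fold change = 2^-1.50 = 0.354
YAR040W: ΔΔCt = (37.29−18.12) − (32.99−18.30) = 19.17 − 14.69 = 4.48; fold change = 2^-4.48 = 0.045
YLL337C: ΔΔCt = (33.72−18.12) − (30.42−18.30) = 15.60 − 12.12 = 3.48; fold change = 2^-3.48 = 0.090
YAR040W has the largest |ΔΔCt| = 4.48.

0.045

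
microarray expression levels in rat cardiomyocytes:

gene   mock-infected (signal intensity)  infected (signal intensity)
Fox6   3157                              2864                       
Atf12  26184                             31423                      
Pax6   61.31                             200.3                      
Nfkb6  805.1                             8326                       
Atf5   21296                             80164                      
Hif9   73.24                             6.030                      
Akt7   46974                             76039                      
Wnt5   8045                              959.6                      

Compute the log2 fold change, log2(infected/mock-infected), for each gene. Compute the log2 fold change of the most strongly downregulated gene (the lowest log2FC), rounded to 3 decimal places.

-3.602

log2(2864/3157) = -0.141  (Fox6)
log2(31423/26184) = 0.263  (Atf12)
log2(200.3/61.31) = 1.708  (Pax6)
log2(8326/805.1) = 3.370  (Nfkb6)
log2(80164/21296) = 1.912  (Atf5)
log2(6.030/73.24) = -3.602  (Hif9)
log2(76039/46974) = 0.695  (Akt7)
log2(959.6/8045) = -3.068  (Wnt5)
Hif9 is most strongly downregulated.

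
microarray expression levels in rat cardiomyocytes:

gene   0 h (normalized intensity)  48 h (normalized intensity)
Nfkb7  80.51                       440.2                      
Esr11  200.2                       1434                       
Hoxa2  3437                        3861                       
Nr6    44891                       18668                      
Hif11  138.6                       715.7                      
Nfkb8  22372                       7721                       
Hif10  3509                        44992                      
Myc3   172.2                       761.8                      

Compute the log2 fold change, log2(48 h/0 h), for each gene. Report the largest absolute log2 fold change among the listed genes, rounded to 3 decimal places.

log2(440.2/80.51) = 2.451  (Nfkb7)
log2(1434/200.2) = 2.841  (Esr11)
log2(3861/3437) = 0.168  (Hoxa2)
log2(18668/44891) = -1.266  (Nr6)
log2(715.7/138.6) = 2.368  (Hif11)
log2(7721/22372) = -1.535  (Nfkb8)
log2(44992/3509) = 3.681  (Hif10)
log2(761.8/172.2) = 2.145  (Myc3)
The largest magnitude belongs to Hif10.

3.681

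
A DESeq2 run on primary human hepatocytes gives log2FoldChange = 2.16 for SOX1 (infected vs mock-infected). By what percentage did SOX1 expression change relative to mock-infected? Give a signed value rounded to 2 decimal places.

346.91%

Fold change = 2^(2.16) = 4.4691
Percent change = (FC − 1) × 100% = (4.4691 − 1) × 100 = 346.91%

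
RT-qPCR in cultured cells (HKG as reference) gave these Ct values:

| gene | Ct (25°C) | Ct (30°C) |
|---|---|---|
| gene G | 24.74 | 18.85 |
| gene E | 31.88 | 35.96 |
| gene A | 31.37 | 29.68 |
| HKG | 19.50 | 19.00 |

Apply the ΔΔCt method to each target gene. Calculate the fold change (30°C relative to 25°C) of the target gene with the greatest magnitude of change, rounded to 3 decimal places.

41.933

gene G: ΔΔCt = (18.85−19.00) − (24.74−19.50) = -0.15 − 5.24 = -5.39; fold change = 2^5.39 = 41.933
gene E: ΔΔCt = (35.96−19.00) − (31.88−19.50) = 16.96 − 12.38 = 4.58; fold change = 2^-4.58 = 0.042
gene A: ΔΔCt = (29.68−19.00) − (31.37−19.50) = 10.68 − 11.87 = -1.19; fold change = 2^1.19 = 2.282
gene G has the largest |ΔΔCt| = 5.39.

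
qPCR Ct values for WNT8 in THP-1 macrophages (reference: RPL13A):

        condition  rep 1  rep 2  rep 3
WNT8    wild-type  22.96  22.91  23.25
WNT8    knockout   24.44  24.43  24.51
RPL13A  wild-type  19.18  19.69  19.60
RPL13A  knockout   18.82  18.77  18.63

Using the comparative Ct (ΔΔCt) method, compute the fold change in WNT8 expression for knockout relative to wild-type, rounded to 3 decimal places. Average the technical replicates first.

0.222

Mean Ct: WNT8 wild-type 23.040; WNT8 knockout 24.460; RPL13A wild-type 19.490; RPL13A knockout 18.740
ΔCt(wild-type) = 23.040 − 19.490 = 3.550
ΔCt(knockout) = 24.460 − 18.740 = 5.720
ΔΔCt = 5.720 − 3.550 = 2.170
Fold change = 2^(−2.170) = 0.2222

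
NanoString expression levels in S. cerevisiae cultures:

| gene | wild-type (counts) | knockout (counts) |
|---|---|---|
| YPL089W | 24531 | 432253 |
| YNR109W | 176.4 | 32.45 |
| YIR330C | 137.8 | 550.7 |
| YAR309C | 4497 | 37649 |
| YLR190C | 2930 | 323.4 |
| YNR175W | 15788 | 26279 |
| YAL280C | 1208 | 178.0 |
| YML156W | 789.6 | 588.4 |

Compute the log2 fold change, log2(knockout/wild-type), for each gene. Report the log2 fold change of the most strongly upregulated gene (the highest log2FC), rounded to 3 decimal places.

4.139

log2(432253/24531) = 4.139  (YPL089W)
log2(32.45/176.4) = -2.443  (YNR109W)
log2(550.7/137.8) = 1.999  (YIR330C)
log2(37649/4497) = 3.066  (YAR309C)
log2(323.4/2930) = -3.180  (YLR190C)
log2(26279/15788) = 0.735  (YNR175W)
log2(178.0/1208) = -2.763  (YAL280C)
log2(588.4/789.6) = -0.424  (YML156W)
YPL089W is most strongly upregulated.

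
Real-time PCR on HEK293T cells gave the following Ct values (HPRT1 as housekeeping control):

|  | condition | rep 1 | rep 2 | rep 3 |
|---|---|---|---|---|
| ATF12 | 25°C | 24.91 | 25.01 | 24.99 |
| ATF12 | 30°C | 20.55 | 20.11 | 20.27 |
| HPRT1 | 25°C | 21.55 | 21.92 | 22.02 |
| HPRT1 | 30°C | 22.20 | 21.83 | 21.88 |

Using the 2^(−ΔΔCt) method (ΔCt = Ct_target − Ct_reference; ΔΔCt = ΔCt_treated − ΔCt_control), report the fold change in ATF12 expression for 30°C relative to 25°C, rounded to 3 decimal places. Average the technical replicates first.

27.858

Mean Ct: ATF12 25°C 24.970; ATF12 30°C 20.310; HPRT1 25°C 21.830; HPRT1 30°C 21.970
ΔCt(25°C) = 24.970 − 21.830 = 3.140
ΔCt(30°C) = 20.310 − 21.970 = -1.660
ΔΔCt = -1.660 − 3.140 = -4.800
Fold change = 2^(−(-4.800)) = 2^4.800 = 27.8576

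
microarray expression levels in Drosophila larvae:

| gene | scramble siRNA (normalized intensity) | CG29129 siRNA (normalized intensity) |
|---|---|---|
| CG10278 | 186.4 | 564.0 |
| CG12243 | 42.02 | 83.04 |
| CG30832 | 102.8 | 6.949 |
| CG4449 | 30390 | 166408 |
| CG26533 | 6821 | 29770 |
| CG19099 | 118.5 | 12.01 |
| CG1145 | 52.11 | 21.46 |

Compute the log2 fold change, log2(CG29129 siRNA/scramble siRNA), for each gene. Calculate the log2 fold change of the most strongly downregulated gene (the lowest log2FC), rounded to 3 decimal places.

log2(564.0/186.4) = 1.597  (CG10278)
log2(83.04/42.02) = 0.983  (CG12243)
log2(6.949/102.8) = -3.887  (CG30832)
log2(166408/30390) = 2.453  (CG4449)
log2(29770/6821) = 2.126  (CG26533)
log2(12.01/118.5) = -3.303  (CG19099)
log2(21.46/52.11) = -1.280  (CG1145)
CG30832 is most strongly downregulated.

-3.887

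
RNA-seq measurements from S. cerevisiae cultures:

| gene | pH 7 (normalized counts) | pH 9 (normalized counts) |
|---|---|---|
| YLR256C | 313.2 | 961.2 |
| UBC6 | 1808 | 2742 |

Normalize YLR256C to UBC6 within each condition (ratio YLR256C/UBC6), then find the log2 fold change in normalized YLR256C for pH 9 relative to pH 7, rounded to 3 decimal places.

YLR256C/UBC6 (pH 7) = 313.2 / 1808 = 0.17323
YLR256C/UBC6 (pH 9) = 961.2 / 2742 = 0.35055
Fold change = 0.35055 / 0.17323 = 2.0236
log2(2.0236) = 1.0169

1.017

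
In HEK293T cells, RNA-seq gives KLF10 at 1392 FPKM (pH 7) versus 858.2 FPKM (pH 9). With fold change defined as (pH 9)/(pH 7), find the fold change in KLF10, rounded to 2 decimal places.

Fold change = 858.2 / 1392 = 0.617
KLF10 is downregulated.

0.62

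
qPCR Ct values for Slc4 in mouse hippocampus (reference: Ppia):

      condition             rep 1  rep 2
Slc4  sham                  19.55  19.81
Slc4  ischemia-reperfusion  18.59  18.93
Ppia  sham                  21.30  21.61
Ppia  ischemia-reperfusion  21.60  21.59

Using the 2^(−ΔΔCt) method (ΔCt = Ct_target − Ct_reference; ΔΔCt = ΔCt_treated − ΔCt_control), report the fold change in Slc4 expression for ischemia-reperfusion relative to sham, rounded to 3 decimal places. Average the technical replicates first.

Mean Ct: Slc4 sham 19.680; Slc4 ischemia-reperfusion 18.760; Ppia sham 21.455; Ppia ischemia-reperfusion 21.595
ΔCt(sham) = 19.680 − 21.455 = -1.775
ΔCt(ischemia-reperfusion) = 18.760 − 21.595 = -2.835
ΔΔCt = -2.835 − (-1.775) = -1.060
Fold change = 2^(−(-1.060)) = 2^1.060 = 2.0849

2.085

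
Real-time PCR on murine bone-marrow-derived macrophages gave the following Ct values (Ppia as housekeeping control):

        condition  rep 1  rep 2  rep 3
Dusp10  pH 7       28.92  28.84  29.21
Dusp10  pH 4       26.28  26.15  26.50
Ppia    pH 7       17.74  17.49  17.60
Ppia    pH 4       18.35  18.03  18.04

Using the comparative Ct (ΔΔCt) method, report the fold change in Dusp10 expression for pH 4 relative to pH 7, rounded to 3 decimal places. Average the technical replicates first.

Mean Ct: Dusp10 pH 7 28.990; Dusp10 pH 4 26.310; Ppia pH 7 17.610; Ppia pH 4 18.140
ΔCt(pH 7) = 28.990 − 17.610 = 11.380
ΔCt(pH 4) = 26.310 − 18.140 = 8.170
ΔΔCt = 8.170 − 11.380 = -3.210
Fold change = 2^(−(-3.210)) = 2^3.210 = 9.2535

9.254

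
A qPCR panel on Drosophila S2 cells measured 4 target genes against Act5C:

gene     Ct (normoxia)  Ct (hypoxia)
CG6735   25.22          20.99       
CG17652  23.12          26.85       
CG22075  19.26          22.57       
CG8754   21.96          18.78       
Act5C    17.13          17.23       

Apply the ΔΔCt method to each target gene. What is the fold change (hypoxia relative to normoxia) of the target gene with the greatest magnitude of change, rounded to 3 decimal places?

20.112

CG6735: ΔΔCt = (20.99−17.23) − (25.22−17.13) = 3.76 − 8.09 = -4.33; fold change = 2^4.33 = 20.112
CG17652: ΔΔCt = (26.85−17.23) − (23.12−17.13) = 9.62 − 5.99 = 3.63; fold change = 2^-3.63 = 0.081
CG22075: ΔΔCt = (22.57−17.23) − (19.26−17.13) = 5.34 − 2.13 = 3.21; fold change = 2^-3.21 = 0.108
CG8754: ΔΔCt = (18.78−17.23) − (21.96−17.13) = 1.55 − 4.83 = -3.28; fold change = 2^3.28 = 9.714
CG6735 has the largest |ΔΔCt| = 4.33.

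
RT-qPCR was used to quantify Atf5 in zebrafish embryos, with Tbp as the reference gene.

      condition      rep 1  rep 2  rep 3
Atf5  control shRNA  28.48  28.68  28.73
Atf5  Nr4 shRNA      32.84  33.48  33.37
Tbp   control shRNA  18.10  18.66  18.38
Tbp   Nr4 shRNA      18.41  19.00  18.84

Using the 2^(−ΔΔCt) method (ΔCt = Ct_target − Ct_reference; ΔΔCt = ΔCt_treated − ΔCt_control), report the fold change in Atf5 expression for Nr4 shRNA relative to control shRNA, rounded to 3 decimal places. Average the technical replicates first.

Mean Ct: Atf5 control shRNA 28.630; Atf5 Nr4 shRNA 33.230; Tbp control shRNA 18.380; Tbp Nr4 shRNA 18.750
ΔCt(control shRNA) = 28.630 − 18.380 = 10.250
ΔCt(Nr4 shRNA) = 33.230 − 18.750 = 14.480
ΔΔCt = 14.480 − 10.250 = 4.230
Fold change = 2^(−4.230) = 0.0533

0.053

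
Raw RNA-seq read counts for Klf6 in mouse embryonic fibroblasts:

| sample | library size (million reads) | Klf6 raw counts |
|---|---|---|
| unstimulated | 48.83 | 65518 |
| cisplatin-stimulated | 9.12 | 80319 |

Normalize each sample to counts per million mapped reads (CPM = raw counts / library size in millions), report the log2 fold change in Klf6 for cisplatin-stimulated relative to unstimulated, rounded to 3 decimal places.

2.715

CPM(unstimulated) = 65518 / 48.83 = 1341.7571
CPM(cisplatin-stimulated) = 80319 / 9.12 = 8806.9079
Fold change = 8806.9079 / 1341.7571 = 6.56371
log2(6.56371) = 2.7145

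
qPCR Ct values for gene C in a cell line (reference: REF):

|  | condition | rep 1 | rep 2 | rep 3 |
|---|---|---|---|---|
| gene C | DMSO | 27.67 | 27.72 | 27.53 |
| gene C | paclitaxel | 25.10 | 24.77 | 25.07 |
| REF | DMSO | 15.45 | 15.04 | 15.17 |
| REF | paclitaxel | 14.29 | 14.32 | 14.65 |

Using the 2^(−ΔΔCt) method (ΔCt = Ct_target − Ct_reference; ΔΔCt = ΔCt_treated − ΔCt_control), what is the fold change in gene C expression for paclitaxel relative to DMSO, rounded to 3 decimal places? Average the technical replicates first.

3.630

Mean Ct: gene C DMSO 27.640; gene C paclitaxel 24.980; REF DMSO 15.220; REF paclitaxel 14.420
ΔCt(DMSO) = 27.640 − 15.220 = 12.420
ΔCt(paclitaxel) = 24.980 − 14.420 = 10.560
ΔΔCt = 10.560 − 12.420 = -1.860
Fold change = 2^(−(-1.860)) = 2^1.860 = 3.6301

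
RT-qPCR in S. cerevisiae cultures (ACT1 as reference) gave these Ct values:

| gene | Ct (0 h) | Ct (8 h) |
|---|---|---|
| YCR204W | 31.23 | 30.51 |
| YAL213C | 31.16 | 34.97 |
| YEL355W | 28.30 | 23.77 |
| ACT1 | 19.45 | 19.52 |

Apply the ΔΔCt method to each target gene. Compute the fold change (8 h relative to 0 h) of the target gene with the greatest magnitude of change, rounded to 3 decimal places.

24.251

YCR204W: ΔΔCt = (30.51−19.52) − (31.23−19.45) = 10.99 − 11.78 = -0.79; fold change = 2^0.79 = 1.729
YAL213C: ΔΔCt = (34.97−19.52) − (31.16−19.45) = 15.45 − 11.71 = 3.74; fold change = 2^-3.74 = 0.075
YEL355W: ΔΔCt = (23.77−19.52) − (28.30−19.45) = 4.25 − 8.85 = -4.60; fold change = 2^4.60 = 24.251
YEL355W has the largest |ΔΔCt| = 4.60.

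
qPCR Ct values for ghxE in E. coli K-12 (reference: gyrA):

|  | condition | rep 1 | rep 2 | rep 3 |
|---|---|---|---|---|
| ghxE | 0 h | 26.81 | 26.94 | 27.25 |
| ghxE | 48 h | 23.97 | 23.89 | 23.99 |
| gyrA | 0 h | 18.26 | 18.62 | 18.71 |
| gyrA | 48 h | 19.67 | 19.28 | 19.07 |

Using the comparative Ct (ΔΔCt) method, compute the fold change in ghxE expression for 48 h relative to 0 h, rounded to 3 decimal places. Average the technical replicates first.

14.520

Mean Ct: ghxE 0 h 27.000; ghxE 48 h 23.950; gyrA 0 h 18.530; gyrA 48 h 19.340
ΔCt(0 h) = 27.000 − 18.530 = 8.470
ΔCt(48 h) = 23.950 − 19.340 = 4.610
ΔΔCt = 4.610 − 8.470 = -3.860
Fold change = 2^(−(-3.860)) = 2^3.860 = 14.5203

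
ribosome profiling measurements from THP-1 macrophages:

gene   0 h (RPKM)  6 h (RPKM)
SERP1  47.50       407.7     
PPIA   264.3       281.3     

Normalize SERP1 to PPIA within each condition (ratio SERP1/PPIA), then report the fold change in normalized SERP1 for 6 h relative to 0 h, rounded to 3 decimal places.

8.064

SERP1/PPIA (0 h) = 47.50 / 264.3 = 0.17972
SERP1/PPIA (6 h) = 407.7 / 281.3 = 1.4493
Fold change = 1.4493 / 0.17972 = 8.0644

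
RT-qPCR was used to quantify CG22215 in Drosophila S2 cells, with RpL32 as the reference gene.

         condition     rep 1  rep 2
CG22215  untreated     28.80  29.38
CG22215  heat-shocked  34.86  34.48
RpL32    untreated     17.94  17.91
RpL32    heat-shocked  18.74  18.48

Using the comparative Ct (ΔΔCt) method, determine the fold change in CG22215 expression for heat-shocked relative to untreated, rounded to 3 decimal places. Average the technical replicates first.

0.034

Mean Ct: CG22215 untreated 29.090; CG22215 heat-shocked 34.670; RpL32 untreated 17.925; RpL32 heat-shocked 18.610
ΔCt(untreated) = 29.090 − 17.925 = 11.165
ΔCt(heat-shocked) = 34.670 − 18.610 = 16.060
ΔΔCt = 16.060 − 11.165 = 4.895
Fold change = 2^(−4.895) = 0.0336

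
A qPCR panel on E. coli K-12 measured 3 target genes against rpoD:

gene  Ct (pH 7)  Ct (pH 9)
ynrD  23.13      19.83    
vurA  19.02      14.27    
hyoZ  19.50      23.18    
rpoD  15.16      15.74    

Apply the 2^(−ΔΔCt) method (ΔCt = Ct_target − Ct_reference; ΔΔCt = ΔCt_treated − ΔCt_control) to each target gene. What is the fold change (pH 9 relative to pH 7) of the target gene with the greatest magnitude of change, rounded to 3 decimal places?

ynrD: ΔΔCt = (19.83−15.74) − (23.13−15.16) = 4.09 − 7.97 = -3.88; fold change = 2^3.88 = 14.723
vurA: ΔΔCt = (14.27−15.74) − (19.02−15.16) = -1.47 − 3.86 = -5.33; fold change = 2^5.33 = 40.224
hyoZ: ΔΔCt = (23.18−15.74) − (19.50−15.16) = 7.44 − 4.34 = 3.10; fold change = 2^-3.10 = 0.117
vurA has the largest |ΔΔCt| = 5.33.

40.224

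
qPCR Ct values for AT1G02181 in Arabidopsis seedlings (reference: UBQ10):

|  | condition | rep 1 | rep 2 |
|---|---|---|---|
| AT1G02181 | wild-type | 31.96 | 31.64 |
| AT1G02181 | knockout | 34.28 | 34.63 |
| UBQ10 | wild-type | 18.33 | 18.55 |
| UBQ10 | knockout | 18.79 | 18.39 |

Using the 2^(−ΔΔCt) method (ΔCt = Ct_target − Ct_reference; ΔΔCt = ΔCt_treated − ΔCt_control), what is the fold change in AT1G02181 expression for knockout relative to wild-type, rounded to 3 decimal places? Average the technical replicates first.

Mean Ct: AT1G02181 wild-type 31.800; AT1G02181 knockout 34.455; UBQ10 wild-type 18.440; UBQ10 knockout 18.590
ΔCt(wild-type) = 31.800 − 18.440 = 13.360
ΔCt(knockout) = 34.455 − 18.590 = 15.865
ΔΔCt = 15.865 − 13.360 = 2.505
Fold change = 2^(−2.505) = 0.1762

0.176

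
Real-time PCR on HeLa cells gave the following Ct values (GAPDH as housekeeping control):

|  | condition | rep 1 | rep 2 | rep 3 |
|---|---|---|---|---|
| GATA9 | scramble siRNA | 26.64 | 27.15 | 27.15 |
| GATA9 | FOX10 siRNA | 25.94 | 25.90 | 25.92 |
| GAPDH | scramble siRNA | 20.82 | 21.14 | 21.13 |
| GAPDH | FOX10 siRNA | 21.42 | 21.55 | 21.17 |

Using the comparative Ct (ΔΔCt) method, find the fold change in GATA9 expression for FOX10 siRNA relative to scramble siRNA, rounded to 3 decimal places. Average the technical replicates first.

2.657

Mean Ct: GATA9 scramble siRNA 26.980; GATA9 FOX10 siRNA 25.920; GAPDH scramble siRNA 21.030; GAPDH FOX10 siRNA 21.380
ΔCt(scramble siRNA) = 26.980 − 21.030 = 5.950
ΔCt(FOX10 siRNA) = 25.920 − 21.380 = 4.540
ΔΔCt = 4.540 − 5.950 = -1.410
Fold change = 2^(−(-1.410)) = 2^1.410 = 2.6574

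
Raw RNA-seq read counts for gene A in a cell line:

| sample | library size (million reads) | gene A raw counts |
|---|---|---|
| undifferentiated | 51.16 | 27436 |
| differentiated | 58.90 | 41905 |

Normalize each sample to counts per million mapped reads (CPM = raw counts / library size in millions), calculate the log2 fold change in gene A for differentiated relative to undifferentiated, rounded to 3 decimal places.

0.408

CPM(undifferentiated) = 27436 / 51.16 = 536.2783
CPM(differentiated) = 41905 / 58.90 = 711.4601
Fold change = 711.4601 / 536.2783 = 1.32666
log2(1.32666) = 0.4078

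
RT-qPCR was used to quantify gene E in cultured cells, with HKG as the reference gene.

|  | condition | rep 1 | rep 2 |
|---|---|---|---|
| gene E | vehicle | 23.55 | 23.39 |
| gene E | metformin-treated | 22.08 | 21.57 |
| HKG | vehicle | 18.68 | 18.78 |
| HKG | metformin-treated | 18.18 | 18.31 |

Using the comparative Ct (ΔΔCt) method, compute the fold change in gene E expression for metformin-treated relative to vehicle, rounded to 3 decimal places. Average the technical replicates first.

2.235

Mean Ct: gene E vehicle 23.470; gene E metformin-treated 21.825; HKG vehicle 18.730; HKG metformin-treated 18.245
ΔCt(vehicle) = 23.470 − 18.730 = 4.740
ΔCt(metformin-treated) = 21.825 − 18.245 = 3.580
ΔΔCt = 3.580 − 4.740 = -1.160
Fold change = 2^(−(-1.160)) = 2^1.160 = 2.2346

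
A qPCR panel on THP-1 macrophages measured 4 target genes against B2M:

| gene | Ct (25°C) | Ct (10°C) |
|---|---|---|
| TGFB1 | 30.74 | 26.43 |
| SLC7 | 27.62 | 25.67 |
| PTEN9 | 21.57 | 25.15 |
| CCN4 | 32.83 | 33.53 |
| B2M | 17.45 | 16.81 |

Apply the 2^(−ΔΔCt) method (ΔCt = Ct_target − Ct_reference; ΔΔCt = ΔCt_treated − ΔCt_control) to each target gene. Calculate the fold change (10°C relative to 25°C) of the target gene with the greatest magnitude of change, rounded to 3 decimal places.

0.054

TGFB1: ΔΔCt = (26.43−16.81) − (30.74−17.45) = 9.62 − 13.29 = -3.67; fold change = 2^3.67 = 12.729
SLC7: ΔΔCt = (25.67−16.81) − (27.62−17.45) = 8.86 − 10.17 = -1.31; fold change = 2^1.31 = 2.479
PTEN9: ΔΔCt = (25.15−16.81) − (21.57−17.45) = 8.34 − 4.12 = 4.22; fold change = 2^-4.22 = 0.054
CCN4: ΔΔCt = (33.53−16.81) − (32.83−17.45) = 16.72 − 15.38 = 1.34; fold change = 2^-1.34 = 0.395
PTEN9 has the largest |ΔΔCt| = 4.22.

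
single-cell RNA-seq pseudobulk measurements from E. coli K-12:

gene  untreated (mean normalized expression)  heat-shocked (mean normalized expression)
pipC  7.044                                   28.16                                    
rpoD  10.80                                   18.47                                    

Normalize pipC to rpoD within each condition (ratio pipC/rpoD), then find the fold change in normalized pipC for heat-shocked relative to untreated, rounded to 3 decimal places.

2.338

pipC/rpoD (untreated) = 7.044 / 10.80 = 0.65222
pipC/rpoD (heat-shocked) = 28.16 / 18.47 = 1.5246
Fold change = 1.5246 / 0.65222 = 2.3376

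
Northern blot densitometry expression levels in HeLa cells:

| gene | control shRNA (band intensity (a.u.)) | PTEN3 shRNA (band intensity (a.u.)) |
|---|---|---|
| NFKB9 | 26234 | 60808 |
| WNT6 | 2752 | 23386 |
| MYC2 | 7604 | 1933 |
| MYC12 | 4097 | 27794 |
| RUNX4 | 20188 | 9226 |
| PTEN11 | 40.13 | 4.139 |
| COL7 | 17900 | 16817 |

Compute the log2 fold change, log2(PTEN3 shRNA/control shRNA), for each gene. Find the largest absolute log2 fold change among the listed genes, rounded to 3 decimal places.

3.277

log2(60808/26234) = 1.213  (NFKB9)
log2(23386/2752) = 3.087  (WNT6)
log2(1933/7604) = -1.976  (MYC2)
log2(27794/4097) = 2.762  (MYC12)
log2(9226/20188) = -1.130  (RUNX4)
log2(4.139/40.13) = -3.277  (PTEN11)
log2(16817/17900) = -0.090  (COL7)
The largest magnitude belongs to PTEN11.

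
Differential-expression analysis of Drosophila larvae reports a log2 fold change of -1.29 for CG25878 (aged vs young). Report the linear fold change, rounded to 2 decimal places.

Fold change = 2^(-1.29) = 0.409
That is, CG25878 drops to 40.9% of the young level.

0.41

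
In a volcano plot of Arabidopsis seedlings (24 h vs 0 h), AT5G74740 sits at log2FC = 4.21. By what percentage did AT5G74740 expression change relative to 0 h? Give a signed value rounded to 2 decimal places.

1750.70%

Fold change = 2^(4.21) = 18.5070
Percent change = (FC − 1) × 100% = (18.5070 − 1) × 100 = 1750.70%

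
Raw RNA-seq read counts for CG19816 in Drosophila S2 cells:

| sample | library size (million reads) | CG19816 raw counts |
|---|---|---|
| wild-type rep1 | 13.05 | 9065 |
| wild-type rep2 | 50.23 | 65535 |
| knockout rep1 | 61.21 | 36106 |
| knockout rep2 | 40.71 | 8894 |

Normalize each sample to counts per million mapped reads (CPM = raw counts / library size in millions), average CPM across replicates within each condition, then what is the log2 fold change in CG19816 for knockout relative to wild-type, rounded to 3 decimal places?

CPM(wild-type rep1) = 9065 / 13.05 = 694.6360
CPM(wild-type rep2) = 65535 / 50.23 = 1304.6984
CPM(knockout rep1) = 36106 / 61.21 = 589.8709
CPM(knockout rep2) = 8894 / 40.71 = 218.4721
mean CPM(wild-type) = 999.6672; mean CPM(knockout) = 404.1715
Fold change = 404.1715 / 999.6672 = 0.40431
log2(0.40431) = -1.3065

-1.306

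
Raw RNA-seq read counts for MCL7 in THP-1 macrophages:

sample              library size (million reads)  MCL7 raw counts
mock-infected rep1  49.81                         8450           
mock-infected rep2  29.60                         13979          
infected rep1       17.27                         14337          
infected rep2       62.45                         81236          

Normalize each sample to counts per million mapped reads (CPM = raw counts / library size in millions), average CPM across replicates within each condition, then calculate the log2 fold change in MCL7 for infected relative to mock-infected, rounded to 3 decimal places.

1.731

CPM(mock-infected rep1) = 8450 / 49.81 = 169.6446
CPM(mock-infected rep2) = 13979 / 29.60 = 472.2635
CPM(infected rep1) = 14337 / 17.27 = 830.1679
CPM(infected rep2) = 81236 / 62.45 = 1300.8167
mean CPM(mock-infected) = 320.9541; mean CPM(infected) = 1065.4923
Fold change = 1065.4923 / 320.9541 = 3.31977
log2(3.31977) = 1.7311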